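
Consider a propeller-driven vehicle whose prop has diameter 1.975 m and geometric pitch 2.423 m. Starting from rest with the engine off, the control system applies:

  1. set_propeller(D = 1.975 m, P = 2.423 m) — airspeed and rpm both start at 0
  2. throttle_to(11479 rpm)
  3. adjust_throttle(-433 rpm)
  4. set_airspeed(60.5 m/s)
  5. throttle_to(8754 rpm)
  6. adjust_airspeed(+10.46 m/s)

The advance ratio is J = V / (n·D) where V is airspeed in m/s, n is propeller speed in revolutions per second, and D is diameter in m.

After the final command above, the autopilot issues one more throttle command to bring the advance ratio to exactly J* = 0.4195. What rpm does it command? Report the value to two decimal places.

set_propeller: D = 1.975 m, P = 2.423 m (p = P/D = 1.226835); state ← (V=0, rpm=0)
throttle_to(11479): rpm ← 11479
adjust_throttle(-433): rpm ← 11479 -433 = 11046
set_airspeed(60.5): V ← 60.5 m/s
throttle_to(8754): rpm ← 8754
adjust_airspeed(+10.46): V ← 60.5 +10.46 = 70.96 m/s
final state: V = 70.96 m/s, rpm = 8754 → n = rpm/60 = 145.900000 rev/s
target J* = 0.4195; solve J* = V/(n·D) for n: n = V/(J*·D) = 70.96/(0.4195 × 1.975) = 85.647471 rev/s
rpm = 60·n = 5138.848237

rpm = 5138.85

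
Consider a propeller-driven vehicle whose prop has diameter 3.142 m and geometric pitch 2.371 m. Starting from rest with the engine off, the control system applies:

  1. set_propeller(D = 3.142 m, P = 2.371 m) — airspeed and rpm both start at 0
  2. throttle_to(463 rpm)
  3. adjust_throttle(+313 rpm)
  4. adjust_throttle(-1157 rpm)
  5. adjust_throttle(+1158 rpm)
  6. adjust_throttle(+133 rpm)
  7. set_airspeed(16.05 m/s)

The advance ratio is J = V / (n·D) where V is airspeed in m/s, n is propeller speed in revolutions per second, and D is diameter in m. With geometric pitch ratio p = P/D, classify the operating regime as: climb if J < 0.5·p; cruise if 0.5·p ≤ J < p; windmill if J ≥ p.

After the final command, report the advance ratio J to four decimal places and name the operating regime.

set_propeller: D = 3.142 m, P = 2.371 m (p = P/D = 0.754615); state ← (V=0, rpm=0)
throttle_to(463): rpm ← 463
adjust_throttle(+313): rpm ← 463 +313 = 776
adjust_throttle(-1157): rpm ← 776 -1157 = -381
adjust_throttle(+1158): rpm ← -381 +1158 = 777
adjust_throttle(+133): rpm ← 777 +133 = 910
set_airspeed(16.05): V ← 16.05 m/s
final state: V = 16.05 m/s, rpm = 910 → n = rpm/60 = 15.166667 rev/s
J = V / (n·D) = 16.05 / (15.166667 × 3.142) = 0.336805
regime bands: climb J<0.3773 | cruise [0.3773, 0.7546) | windmill J≥0.7546
J = 0.3368 → climb

J = 0.3368, regime = climb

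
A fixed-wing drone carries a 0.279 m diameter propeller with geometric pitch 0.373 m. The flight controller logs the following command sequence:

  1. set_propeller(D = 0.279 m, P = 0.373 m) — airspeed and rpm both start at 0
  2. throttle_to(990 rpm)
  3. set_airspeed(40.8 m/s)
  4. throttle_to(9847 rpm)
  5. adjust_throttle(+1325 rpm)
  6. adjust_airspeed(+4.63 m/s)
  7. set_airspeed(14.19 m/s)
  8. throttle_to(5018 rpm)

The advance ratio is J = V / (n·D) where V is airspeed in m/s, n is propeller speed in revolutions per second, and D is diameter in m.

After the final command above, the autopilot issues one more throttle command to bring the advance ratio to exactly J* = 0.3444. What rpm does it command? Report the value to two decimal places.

set_propeller: D = 0.279 m, P = 0.373 m (p = P/D = 1.336918); state ← (V=0, rpm=0)
throttle_to(990): rpm ← 990
set_airspeed(40.8): V ← 40.8 m/s
throttle_to(9847): rpm ← 9847
adjust_throttle(+1325): rpm ← 9847 +1325 = 11172
adjust_airspeed(+4.63): V ← 40.8 +4.63 = 45.43 m/s
set_airspeed(14.19): V ← 14.19 m/s
throttle_to(5018): rpm ← 5018
final state: V = 14.19 m/s, rpm = 5018 → n = rpm/60 = 83.633333 rev/s
target J* = 0.3444; solve J* = V/(n·D) for n: n = V/(J*·D) = 14.19/(0.3444 × 0.279) = 147.677744 rev/s
rpm = 60·n = 8860.664644

rpm = 8860.66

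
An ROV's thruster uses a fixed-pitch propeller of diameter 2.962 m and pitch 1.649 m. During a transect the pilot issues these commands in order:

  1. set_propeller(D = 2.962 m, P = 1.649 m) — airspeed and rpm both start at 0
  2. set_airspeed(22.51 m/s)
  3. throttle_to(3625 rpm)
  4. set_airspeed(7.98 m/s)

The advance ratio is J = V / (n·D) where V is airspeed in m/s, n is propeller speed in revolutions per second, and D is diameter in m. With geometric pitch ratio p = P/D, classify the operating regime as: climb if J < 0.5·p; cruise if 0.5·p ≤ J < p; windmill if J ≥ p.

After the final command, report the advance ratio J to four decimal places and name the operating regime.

J = 0.0446, regime = climb

set_propeller: D = 2.962 m, P = 1.649 m (p = P/D = 0.556718); state ← (V=0, rpm=0)
set_airspeed(22.51): V ← 22.51 m/s
throttle_to(3625): rpm ← 3625
set_airspeed(7.98): V ← 7.98 m/s
final state: V = 7.98 m/s, rpm = 3625 → n = rpm/60 = 60.416667 rev/s
J = V / (n·D) = 7.98 / (60.416667 × 2.962) = 0.044592
regime bands: climb J<0.2784 | cruise [0.2784, 0.5567) | windmill J≥0.5567
J = 0.0446 → climb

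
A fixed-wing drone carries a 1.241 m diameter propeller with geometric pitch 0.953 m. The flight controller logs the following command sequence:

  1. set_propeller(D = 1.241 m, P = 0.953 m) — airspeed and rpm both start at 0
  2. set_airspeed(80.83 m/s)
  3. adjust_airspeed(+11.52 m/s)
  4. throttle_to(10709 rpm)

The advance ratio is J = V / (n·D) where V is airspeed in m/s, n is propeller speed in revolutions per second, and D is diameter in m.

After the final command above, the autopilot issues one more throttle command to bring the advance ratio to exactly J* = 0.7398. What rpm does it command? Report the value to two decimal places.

rpm = 6035.34

set_propeller: D = 1.241 m, P = 0.953 m (p = P/D = 0.767929); state ← (V=0, rpm=0)
set_airspeed(80.83): V ← 80.83 m/s
adjust_airspeed(+11.52): V ← 80.83 +11.52 = 92.35 m/s
throttle_to(10709): rpm ← 10709
final state: V = 92.35 m/s, rpm = 10709 → n = rpm/60 = 178.483333 rev/s
target J* = 0.7398; solve J* = V/(n·D) for n: n = V/(J*·D) = 92.35/(0.7398 × 1.241) = 100.589070 rev/s
rpm = 60·n = 6035.344178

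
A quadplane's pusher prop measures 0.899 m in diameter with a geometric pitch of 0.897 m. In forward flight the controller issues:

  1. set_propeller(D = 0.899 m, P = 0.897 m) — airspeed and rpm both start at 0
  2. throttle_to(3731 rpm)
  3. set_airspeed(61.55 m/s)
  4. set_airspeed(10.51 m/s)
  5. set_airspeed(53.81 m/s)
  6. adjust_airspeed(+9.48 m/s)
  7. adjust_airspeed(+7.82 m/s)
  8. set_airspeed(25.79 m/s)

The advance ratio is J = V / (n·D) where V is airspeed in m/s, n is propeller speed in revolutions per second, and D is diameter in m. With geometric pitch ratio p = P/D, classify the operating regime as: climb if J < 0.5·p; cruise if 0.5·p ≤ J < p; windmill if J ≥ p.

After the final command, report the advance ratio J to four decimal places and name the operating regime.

set_propeller: D = 0.899 m, P = 0.897 m (p = P/D = 0.997775); state ← (V=0, rpm=0)
throttle_to(3731): rpm ← 3731
set_airspeed(61.55): V ← 61.55 m/s
set_airspeed(10.51): V ← 10.51 m/s
set_airspeed(53.81): V ← 53.81 m/s
adjust_airspeed(+9.48): V ← 53.81 +9.48 = 63.29 m/s
adjust_airspeed(+7.82): V ← 63.29 +7.82 = 71.11 m/s
set_airspeed(25.79): V ← 25.79 m/s
final state: V = 25.79 m/s, rpm = 3731 → n = rpm/60 = 62.183333 rev/s
J = V / (n·D) = 25.79 / (62.183333 × 0.899) = 0.461336
regime bands: climb J<0.4989 | cruise [0.4989, 0.9978) | windmill J≥0.9978
J = 0.4613 → climb

J = 0.4613, regime = climb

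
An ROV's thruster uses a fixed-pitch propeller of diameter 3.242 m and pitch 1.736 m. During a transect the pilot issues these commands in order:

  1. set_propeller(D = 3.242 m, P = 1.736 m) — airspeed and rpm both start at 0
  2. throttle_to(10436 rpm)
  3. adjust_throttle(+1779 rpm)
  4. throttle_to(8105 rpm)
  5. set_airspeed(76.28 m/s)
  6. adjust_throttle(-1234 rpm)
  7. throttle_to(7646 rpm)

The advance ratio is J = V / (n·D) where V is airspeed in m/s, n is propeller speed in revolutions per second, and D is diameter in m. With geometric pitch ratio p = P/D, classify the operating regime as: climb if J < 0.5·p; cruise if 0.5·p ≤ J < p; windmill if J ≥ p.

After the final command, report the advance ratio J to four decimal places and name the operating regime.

J = 0.1846, regime = climb

set_propeller: D = 3.242 m, P = 1.736 m (p = P/D = 0.535472); state ← (V=0, rpm=0)
throttle_to(10436): rpm ← 10436
adjust_throttle(+1779): rpm ← 10436 +1779 = 12215
throttle_to(8105): rpm ← 8105
set_airspeed(76.28): V ← 76.28 m/s
adjust_throttle(-1234): rpm ← 8105 -1234 = 6871
throttle_to(7646): rpm ← 7646
final state: V = 76.28 m/s, rpm = 7646 → n = rpm/60 = 127.433333 rev/s
J = V / (n·D) = 76.28 / (127.433333 × 3.242) = 0.184635
regime bands: climb J<0.2677 | cruise [0.2677, 0.5355) | windmill J≥0.5355
J = 0.1846 → climb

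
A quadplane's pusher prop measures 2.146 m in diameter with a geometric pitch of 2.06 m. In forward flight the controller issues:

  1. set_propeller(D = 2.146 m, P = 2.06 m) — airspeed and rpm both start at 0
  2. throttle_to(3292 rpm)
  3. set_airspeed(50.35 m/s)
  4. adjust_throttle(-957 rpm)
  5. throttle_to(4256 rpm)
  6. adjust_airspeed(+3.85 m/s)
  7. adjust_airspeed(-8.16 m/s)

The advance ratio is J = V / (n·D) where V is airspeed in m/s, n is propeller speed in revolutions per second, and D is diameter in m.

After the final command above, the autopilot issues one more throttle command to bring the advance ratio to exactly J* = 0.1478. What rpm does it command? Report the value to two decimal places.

set_propeller: D = 2.146 m, P = 2.06 m (p = P/D = 0.959925); state ← (V=0, rpm=0)
throttle_to(3292): rpm ← 3292
set_airspeed(50.35): V ← 50.35 m/s
adjust_throttle(-957): rpm ← 3292 -957 = 2335
throttle_to(4256): rpm ← 4256
adjust_airspeed(+3.85): V ← 50.35 +3.85 = 54.2 m/s
adjust_airspeed(-8.16): V ← 54.2 -8.16 = 46.04 m/s
final state: V = 46.04 m/s, rpm = 4256 → n = rpm/60 = 70.933333 rev/s
target J* = 0.1478; solve J* = V/(n·D) for n: n = V/(J*·D) = 46.04/(0.1478 × 2.146) = 145.154720 rev/s
rpm = 60·n = 8709.283218

rpm = 8709.28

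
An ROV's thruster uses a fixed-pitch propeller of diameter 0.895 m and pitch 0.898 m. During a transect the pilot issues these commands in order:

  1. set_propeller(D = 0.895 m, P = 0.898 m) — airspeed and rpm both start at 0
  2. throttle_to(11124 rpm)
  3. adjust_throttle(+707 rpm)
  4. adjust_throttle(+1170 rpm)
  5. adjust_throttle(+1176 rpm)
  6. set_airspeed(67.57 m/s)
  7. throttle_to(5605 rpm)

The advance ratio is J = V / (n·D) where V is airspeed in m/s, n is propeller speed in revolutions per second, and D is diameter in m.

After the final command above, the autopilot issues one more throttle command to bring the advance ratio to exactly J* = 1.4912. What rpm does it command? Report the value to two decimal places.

rpm = 3037.71

set_propeller: D = 0.895 m, P = 0.898 m (p = P/D = 1.003352); state ← (V=0, rpm=0)
throttle_to(11124): rpm ← 11124
adjust_throttle(+707): rpm ← 11124 +707 = 11831
adjust_throttle(+1170): rpm ← 11831 +1170 = 13001
adjust_throttle(+1176): rpm ← 13001 +1176 = 14177
set_airspeed(67.57): V ← 67.57 m/s
throttle_to(5605): rpm ← 5605
final state: V = 67.57 m/s, rpm = 5605 → n = rpm/60 = 93.416667 rev/s
target J* = 1.4912; solve J* = V/(n·D) for n: n = V/(J*·D) = 67.57/(1.4912 × 0.895) = 50.628492 rev/s
rpm = 60·n = 3037.709497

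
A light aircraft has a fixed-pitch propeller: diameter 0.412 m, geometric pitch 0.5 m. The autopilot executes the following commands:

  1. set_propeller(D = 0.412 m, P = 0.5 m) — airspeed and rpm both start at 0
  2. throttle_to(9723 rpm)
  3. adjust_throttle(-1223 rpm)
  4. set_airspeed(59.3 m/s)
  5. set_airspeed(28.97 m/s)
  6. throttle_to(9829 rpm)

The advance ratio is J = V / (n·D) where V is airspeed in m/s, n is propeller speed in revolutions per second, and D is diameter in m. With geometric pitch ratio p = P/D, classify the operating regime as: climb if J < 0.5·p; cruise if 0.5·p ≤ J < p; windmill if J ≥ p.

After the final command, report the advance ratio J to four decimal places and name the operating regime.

set_propeller: D = 0.412 m, P = 0.5 m (p = P/D = 1.213592); state ← (V=0, rpm=0)
throttle_to(9723): rpm ← 9723
adjust_throttle(-1223): rpm ← 9723 -1223 = 8500
set_airspeed(59.3): V ← 59.3 m/s
set_airspeed(28.97): V ← 28.97 m/s
throttle_to(9829): rpm ← 9829
final state: V = 28.97 m/s, rpm = 9829 → n = rpm/60 = 163.816667 rev/s
J = V / (n·D) = 28.97 / (163.816667 × 0.412) = 0.429233
regime bands: climb J<0.6068 | cruise [0.6068, 1.2136) | windmill J≥1.2136
J = 0.4292 → climb

J = 0.4292, regime = climb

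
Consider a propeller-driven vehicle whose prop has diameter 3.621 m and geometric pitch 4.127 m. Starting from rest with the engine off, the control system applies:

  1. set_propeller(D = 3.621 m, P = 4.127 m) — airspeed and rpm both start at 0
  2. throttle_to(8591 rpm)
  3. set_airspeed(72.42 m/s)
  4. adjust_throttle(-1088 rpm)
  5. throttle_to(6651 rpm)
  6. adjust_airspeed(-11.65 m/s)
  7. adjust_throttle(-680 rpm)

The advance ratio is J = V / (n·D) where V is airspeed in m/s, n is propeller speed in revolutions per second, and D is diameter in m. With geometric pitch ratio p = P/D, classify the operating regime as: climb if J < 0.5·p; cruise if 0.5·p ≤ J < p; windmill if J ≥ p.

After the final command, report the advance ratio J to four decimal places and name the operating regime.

J = 0.1686, regime = climb

set_propeller: D = 3.621 m, P = 4.127 m (p = P/D = 1.139740); state ← (V=0, rpm=0)
throttle_to(8591): rpm ← 8591
set_airspeed(72.42): V ← 72.42 m/s
adjust_throttle(-1088): rpm ← 8591 -1088 = 7503
throttle_to(6651): rpm ← 6651
adjust_airspeed(-11.65): V ← 72.42 -11.65 = 60.77 m/s
adjust_throttle(-680): rpm ← 6651 -680 = 5971
final state: V = 60.77 m/s, rpm = 5971 → n = rpm/60 = 99.516667 rev/s
J = V / (n·D) = 60.77 / (99.516667 × 3.621) = 0.168642
regime bands: climb J<0.5699 | cruise [0.5699, 1.1397) | windmill J≥1.1397
J = 0.1686 → climb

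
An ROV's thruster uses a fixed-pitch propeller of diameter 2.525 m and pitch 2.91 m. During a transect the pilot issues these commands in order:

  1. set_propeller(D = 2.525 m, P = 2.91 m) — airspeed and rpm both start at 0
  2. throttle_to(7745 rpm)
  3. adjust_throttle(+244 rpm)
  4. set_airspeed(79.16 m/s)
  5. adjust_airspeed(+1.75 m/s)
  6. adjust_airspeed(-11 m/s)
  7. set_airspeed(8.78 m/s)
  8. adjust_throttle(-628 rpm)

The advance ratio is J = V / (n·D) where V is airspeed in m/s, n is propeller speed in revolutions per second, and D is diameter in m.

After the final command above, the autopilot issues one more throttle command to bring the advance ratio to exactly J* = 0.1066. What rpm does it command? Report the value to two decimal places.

rpm = 1957.16

set_propeller: D = 2.525 m, P = 2.91 m (p = P/D = 1.152475); state ← (V=0, rpm=0)
throttle_to(7745): rpm ← 7745
adjust_throttle(+244): rpm ← 7745 +244 = 7989
set_airspeed(79.16): V ← 79.16 m/s
adjust_airspeed(+1.75): V ← 79.16 +1.75 = 80.91 m/s
adjust_airspeed(-11): V ← 80.91 -11 = 69.91 m/s
set_airspeed(8.78): V ← 8.78 m/s
adjust_throttle(-628): rpm ← 7989 -628 = 7361
final state: V = 8.78 m/s, rpm = 7361 → n = rpm/60 = 122.683333 rev/s
target J* = 0.1066; solve J* = V/(n·D) for n: n = V/(J*·D) = 8.78/(0.1066 × 2.525) = 32.619397 rev/s
rpm = 60·n = 1957.163821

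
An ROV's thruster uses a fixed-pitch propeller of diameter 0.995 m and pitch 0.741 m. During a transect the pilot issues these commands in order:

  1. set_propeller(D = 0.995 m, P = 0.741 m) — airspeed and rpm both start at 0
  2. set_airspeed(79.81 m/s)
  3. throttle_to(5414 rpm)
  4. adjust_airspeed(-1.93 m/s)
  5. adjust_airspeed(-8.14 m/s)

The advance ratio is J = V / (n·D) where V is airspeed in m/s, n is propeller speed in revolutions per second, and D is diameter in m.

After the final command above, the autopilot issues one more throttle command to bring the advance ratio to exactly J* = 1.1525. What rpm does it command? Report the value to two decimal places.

set_propeller: D = 0.995 m, P = 0.741 m (p = P/D = 0.744724); state ← (V=0, rpm=0)
set_airspeed(79.81): V ← 79.81 m/s
throttle_to(5414): rpm ← 5414
adjust_airspeed(-1.93): V ← 79.81 -1.93 = 77.88 m/s
adjust_airspeed(-8.14): V ← 77.88 -8.14 = 69.74 m/s
final state: V = 69.74 m/s, rpm = 5414 → n = rpm/60 = 90.233333 rev/s
target J* = 1.1525; solve J* = V/(n·D) for n: n = V/(J*·D) = 69.74/(1.1525 × 0.995) = 60.816011 rev/s
rpm = 60·n = 3648.960638

rpm = 3648.96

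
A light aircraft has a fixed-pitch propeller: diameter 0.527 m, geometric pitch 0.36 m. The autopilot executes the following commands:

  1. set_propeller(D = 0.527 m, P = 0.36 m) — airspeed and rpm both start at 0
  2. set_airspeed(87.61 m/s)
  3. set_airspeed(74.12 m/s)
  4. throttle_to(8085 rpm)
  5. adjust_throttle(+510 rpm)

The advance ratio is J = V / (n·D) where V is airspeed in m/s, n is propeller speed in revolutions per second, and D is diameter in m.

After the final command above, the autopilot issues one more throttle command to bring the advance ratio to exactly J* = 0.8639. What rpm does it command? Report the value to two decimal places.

rpm = 9768.16

set_propeller: D = 0.527 m, P = 0.36 m (p = P/D = 0.683112); state ← (V=0, rpm=0)
set_airspeed(87.61): V ← 87.61 m/s
set_airspeed(74.12): V ← 74.12 m/s
throttle_to(8085): rpm ← 8085
adjust_throttle(+510): rpm ← 8085 +510 = 8595
final state: V = 74.12 m/s, rpm = 8595 → n = rpm/60 = 143.250000 rev/s
target J* = 0.8639; solve J* = V/(n·D) for n: n = V/(J*·D) = 74.12/(0.8639 × 0.527) = 162.802594 rev/s
rpm = 60·n = 9768.155663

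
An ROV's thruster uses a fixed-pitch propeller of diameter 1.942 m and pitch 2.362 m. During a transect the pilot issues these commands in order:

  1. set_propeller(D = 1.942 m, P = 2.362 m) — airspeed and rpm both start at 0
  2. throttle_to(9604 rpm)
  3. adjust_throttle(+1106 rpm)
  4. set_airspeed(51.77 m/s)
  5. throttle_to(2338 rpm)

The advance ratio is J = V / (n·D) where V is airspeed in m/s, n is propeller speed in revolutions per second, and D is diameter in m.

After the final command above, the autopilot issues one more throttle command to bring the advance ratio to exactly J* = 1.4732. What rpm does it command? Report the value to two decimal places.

set_propeller: D = 1.942 m, P = 2.362 m (p = P/D = 1.216272); state ← (V=0, rpm=0)
throttle_to(9604): rpm ← 9604
adjust_throttle(+1106): rpm ← 9604 +1106 = 10710
set_airspeed(51.77): V ← 51.77 m/s
throttle_to(2338): rpm ← 2338
final state: V = 51.77 m/s, rpm = 2338 → n = rpm/60 = 38.966667 rev/s
target J* = 1.4732; solve J* = V/(n·D) for n: n = V/(J*·D) = 51.77/(1.4732 × 1.942) = 18.095360 rev/s
rpm = 60·n = 1085.721604

rpm = 1085.72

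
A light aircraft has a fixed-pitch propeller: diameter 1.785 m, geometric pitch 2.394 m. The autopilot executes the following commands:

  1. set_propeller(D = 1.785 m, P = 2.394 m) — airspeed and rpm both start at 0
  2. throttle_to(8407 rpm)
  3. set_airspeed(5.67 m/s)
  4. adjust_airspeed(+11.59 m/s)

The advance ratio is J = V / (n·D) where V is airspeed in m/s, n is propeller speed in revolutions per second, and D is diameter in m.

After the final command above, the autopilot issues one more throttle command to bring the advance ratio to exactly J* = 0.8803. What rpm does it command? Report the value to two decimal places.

set_propeller: D = 1.785 m, P = 2.394 m (p = P/D = 1.341176); state ← (V=0, rpm=0)
throttle_to(8407): rpm ← 8407
set_airspeed(5.67): V ← 5.67 m/s
adjust_airspeed(+11.59): V ← 5.67 +11.59 = 17.26 m/s
final state: V = 17.26 m/s, rpm = 8407 → n = rpm/60 = 140.116667 rev/s
target J* = 0.8803; solve J* = V/(n·D) for n: n = V/(J*·D) = 17.26/(0.8803 × 1.785) = 10.984287 rev/s
rpm = 60·n = 659.057216

rpm = 659.06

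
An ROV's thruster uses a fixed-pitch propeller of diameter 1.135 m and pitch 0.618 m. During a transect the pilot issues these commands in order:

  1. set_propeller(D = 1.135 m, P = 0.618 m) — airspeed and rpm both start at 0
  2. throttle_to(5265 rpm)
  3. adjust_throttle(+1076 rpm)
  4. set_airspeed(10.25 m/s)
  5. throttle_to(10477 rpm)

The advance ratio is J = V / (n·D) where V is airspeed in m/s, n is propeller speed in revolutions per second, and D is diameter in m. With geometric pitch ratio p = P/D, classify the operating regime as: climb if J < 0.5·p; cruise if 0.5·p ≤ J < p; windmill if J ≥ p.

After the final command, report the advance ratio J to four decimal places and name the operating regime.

J = 0.0517, regime = climb

set_propeller: D = 1.135 m, P = 0.618 m (p = P/D = 0.544493); state ← (V=0, rpm=0)
throttle_to(5265): rpm ← 5265
adjust_throttle(+1076): rpm ← 5265 +1076 = 6341
set_airspeed(10.25): V ← 10.25 m/s
throttle_to(10477): rpm ← 10477
final state: V = 10.25 m/s, rpm = 10477 → n = rpm/60 = 174.616667 rev/s
J = V / (n·D) = 10.25 / (174.616667 × 1.135) = 0.051718
regime bands: climb J<0.2722 | cruise [0.2722, 0.5445) | windmill J≥0.5445
J = 0.0517 → climb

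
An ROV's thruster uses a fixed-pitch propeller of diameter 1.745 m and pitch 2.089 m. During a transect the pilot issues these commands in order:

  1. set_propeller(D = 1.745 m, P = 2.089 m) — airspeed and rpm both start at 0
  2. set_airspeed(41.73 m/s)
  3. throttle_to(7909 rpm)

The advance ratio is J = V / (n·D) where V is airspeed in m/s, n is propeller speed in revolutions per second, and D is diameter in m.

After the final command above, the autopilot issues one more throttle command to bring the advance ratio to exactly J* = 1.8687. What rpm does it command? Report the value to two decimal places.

rpm = 767.83

set_propeller: D = 1.745 m, P = 2.089 m (p = P/D = 1.197135); state ← (V=0, rpm=0)
set_airspeed(41.73): V ← 41.73 m/s
throttle_to(7909): rpm ← 7909
final state: V = 41.73 m/s, rpm = 7909 → n = rpm/60 = 131.816667 rev/s
target J* = 1.8687; solve J* = V/(n·D) for n: n = V/(J*·D) = 41.73/(1.8687 × 1.745) = 12.797153 rev/s
rpm = 60·n = 767.829190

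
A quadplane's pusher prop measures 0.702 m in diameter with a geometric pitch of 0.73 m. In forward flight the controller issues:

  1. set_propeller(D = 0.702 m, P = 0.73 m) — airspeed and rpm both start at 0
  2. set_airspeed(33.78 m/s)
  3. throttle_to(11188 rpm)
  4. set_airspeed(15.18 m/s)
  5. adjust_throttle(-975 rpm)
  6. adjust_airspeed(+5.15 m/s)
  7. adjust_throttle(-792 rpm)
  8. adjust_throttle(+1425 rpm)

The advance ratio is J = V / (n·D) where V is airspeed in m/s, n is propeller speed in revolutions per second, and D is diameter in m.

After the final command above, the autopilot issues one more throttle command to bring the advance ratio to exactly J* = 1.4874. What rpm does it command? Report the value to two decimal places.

rpm = 1168.22

set_propeller: D = 0.702 m, P = 0.73 m (p = P/D = 1.039886); state ← (V=0, rpm=0)
set_airspeed(33.78): V ← 33.78 m/s
throttle_to(11188): rpm ← 11188
set_airspeed(15.18): V ← 15.18 m/s
adjust_throttle(-975): rpm ← 11188 -975 = 10213
adjust_airspeed(+5.15): V ← 15.18 +5.15 = 20.33 m/s
adjust_throttle(-792): rpm ← 10213 -792 = 9421
adjust_throttle(+1425): rpm ← 9421 +1425 = 10846
final state: V = 20.33 m/s, rpm = 10846 → n = rpm/60 = 180.766667 rev/s
target J* = 1.4874; solve J* = V/(n·D) for n: n = V/(J*·D) = 20.33/(1.4874 × 0.702) = 19.470293 rev/s
rpm = 60·n = 1168.217586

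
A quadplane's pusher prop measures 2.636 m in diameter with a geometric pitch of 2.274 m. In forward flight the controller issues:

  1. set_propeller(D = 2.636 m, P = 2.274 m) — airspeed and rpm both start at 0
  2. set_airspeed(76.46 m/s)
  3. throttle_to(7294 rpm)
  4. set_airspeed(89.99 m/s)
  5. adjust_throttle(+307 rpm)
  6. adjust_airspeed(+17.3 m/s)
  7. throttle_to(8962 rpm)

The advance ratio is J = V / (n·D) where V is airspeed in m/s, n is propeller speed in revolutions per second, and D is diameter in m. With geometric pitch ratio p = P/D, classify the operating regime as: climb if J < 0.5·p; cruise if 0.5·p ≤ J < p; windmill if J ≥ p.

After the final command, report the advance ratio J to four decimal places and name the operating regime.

set_propeller: D = 2.636 m, P = 2.274 m (p = P/D = 0.862671); state ← (V=0, rpm=0)
set_airspeed(76.46): V ← 76.46 m/s
throttle_to(7294): rpm ← 7294
set_airspeed(89.99): V ← 89.99 m/s
adjust_throttle(+307): rpm ← 7294 +307 = 7601
adjust_airspeed(+17.3): V ← 89.99 +17.3 = 107.29 m/s
throttle_to(8962): rpm ← 8962
final state: V = 107.29 m/s, rpm = 8962 → n = rpm/60 = 149.366667 rev/s
J = V / (n·D) = 107.29 / (149.366667 × 2.636) = 0.272496
regime bands: climb J<0.4313 | cruise [0.4313, 0.8627) | windmill J≥0.8627
J = 0.2725 → climb

J = 0.2725, regime = climb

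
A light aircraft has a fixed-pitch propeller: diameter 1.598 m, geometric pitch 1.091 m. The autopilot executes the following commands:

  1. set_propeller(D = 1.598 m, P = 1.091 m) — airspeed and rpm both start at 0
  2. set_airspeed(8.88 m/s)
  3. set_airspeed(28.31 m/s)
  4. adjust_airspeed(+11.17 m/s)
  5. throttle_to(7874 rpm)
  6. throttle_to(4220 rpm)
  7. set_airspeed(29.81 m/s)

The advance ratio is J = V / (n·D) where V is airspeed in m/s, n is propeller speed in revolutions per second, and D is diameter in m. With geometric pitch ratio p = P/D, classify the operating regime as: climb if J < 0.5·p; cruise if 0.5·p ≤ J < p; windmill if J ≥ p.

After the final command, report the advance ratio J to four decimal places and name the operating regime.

set_propeller: D = 1.598 m, P = 1.091 m (p = P/D = 0.682728); state ← (V=0, rpm=0)
set_airspeed(8.88): V ← 8.88 m/s
set_airspeed(28.31): V ← 28.31 m/s
adjust_airspeed(+11.17): V ← 28.31 +11.17 = 39.48 m/s
throttle_to(7874): rpm ← 7874
throttle_to(4220): rpm ← 4220
set_airspeed(29.81): V ← 29.81 m/s
final state: V = 29.81 m/s, rpm = 4220 → n = rpm/60 = 70.333333 rev/s
J = V / (n·D) = 29.81 / (70.333333 × 1.598) = 0.265231
regime bands: climb J<0.3414 | cruise [0.3414, 0.6827) | windmill J≥0.6827
J = 0.2652 → climb

J = 0.2652, regime = climb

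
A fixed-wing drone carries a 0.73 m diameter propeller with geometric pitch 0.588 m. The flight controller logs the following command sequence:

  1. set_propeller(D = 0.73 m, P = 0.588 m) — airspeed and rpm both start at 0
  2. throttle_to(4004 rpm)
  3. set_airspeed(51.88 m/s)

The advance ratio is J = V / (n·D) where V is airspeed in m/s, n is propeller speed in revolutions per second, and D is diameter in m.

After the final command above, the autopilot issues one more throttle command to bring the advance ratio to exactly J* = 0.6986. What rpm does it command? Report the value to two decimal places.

set_propeller: D = 0.73 m, P = 0.588 m (p = P/D = 0.805479); state ← (V=0, rpm=0)
throttle_to(4004): rpm ← 4004
set_airspeed(51.88): V ← 51.88 m/s
final state: V = 51.88 m/s, rpm = 4004 → n = rpm/60 = 66.733333 rev/s
target J* = 0.6986; solve J* = V/(n·D) for n: n = V/(J*·D) = 51.88/(0.6986 × 0.73) = 101.729879 rev/s
rpm = 60·n = 6103.792713

rpm = 6103.79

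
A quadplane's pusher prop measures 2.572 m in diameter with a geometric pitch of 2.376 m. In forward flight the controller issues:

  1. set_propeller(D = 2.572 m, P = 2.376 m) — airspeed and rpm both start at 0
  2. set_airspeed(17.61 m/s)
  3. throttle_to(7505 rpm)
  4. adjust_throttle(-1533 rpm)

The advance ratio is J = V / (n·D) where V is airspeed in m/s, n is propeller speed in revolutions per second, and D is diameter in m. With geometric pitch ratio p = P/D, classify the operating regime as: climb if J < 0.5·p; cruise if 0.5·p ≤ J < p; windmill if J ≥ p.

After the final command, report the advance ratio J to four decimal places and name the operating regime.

set_propeller: D = 2.572 m, P = 2.376 m (p = P/D = 0.923795); state ← (V=0, rpm=0)
set_airspeed(17.61): V ← 17.61 m/s
throttle_to(7505): rpm ← 7505
adjust_throttle(-1533): rpm ← 7505 -1533 = 5972
final state: V = 17.61 m/s, rpm = 5972 → n = rpm/60 = 99.533333 rev/s
J = V / (n·D) = 17.61 / (99.533333 × 2.572) = 0.068789
regime bands: climb J<0.4619 | cruise [0.4619, 0.9238) | windmill J≥0.9238
J = 0.0688 → climb

J = 0.0688, regime = climb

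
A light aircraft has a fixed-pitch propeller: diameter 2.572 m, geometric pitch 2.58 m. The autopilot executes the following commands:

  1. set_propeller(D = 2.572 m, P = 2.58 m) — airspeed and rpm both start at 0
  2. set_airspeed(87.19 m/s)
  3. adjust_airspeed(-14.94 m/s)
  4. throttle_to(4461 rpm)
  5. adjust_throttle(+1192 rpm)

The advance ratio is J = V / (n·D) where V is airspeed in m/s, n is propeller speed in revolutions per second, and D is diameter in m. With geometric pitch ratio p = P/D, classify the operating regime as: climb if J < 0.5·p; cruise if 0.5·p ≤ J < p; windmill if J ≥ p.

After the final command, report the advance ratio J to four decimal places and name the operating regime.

set_propeller: D = 2.572 m, P = 2.58 m (p = P/D = 1.003110); state ← (V=0, rpm=0)
set_airspeed(87.19): V ← 87.19 m/s
adjust_airspeed(-14.94): V ← 87.19 -14.94 = 72.25 m/s
throttle_to(4461): rpm ← 4461
adjust_throttle(+1192): rpm ← 4461 +1192 = 5653
final state: V = 72.25 m/s, rpm = 5653 → n = rpm/60 = 94.216667 rev/s
J = V / (n·D) = 72.25 / (94.216667 × 2.572) = 0.298153
regime bands: climb J<0.5016 | cruise [0.5016, 1.0031) | windmill J≥1.0031
J = 0.2982 → climb

J = 0.2982, regime = climb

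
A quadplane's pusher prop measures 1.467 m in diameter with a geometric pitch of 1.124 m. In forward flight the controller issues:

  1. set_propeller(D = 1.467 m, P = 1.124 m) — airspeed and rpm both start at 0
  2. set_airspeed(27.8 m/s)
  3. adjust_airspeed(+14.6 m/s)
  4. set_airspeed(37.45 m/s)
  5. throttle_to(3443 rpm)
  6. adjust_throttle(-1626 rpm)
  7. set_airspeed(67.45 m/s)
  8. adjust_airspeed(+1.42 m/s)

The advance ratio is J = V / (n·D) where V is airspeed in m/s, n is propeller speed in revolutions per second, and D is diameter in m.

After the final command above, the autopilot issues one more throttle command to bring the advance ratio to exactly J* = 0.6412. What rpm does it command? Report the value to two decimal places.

rpm = 4392.96

set_propeller: D = 1.467 m, P = 1.124 m (p = P/D = 0.766190); state ← (V=0, rpm=0)
set_airspeed(27.8): V ← 27.8 m/s
adjust_airspeed(+14.6): V ← 27.8 +14.6 = 42.4 m/s
set_airspeed(37.45): V ← 37.45 m/s
throttle_to(3443): rpm ← 3443
adjust_throttle(-1626): rpm ← 3443 -1626 = 1817
set_airspeed(67.45): V ← 67.45 m/s
adjust_airspeed(+1.42): V ← 67.45 +1.42 = 68.87 m/s
final state: V = 68.87 m/s, rpm = 1817 → n = rpm/60 = 30.283333 rev/s
target J* = 0.6412; solve J* = V/(n·D) for n: n = V/(J*·D) = 68.87/(0.6412 × 1.467) = 73.216077 rev/s
rpm = 60·n = 4392.964623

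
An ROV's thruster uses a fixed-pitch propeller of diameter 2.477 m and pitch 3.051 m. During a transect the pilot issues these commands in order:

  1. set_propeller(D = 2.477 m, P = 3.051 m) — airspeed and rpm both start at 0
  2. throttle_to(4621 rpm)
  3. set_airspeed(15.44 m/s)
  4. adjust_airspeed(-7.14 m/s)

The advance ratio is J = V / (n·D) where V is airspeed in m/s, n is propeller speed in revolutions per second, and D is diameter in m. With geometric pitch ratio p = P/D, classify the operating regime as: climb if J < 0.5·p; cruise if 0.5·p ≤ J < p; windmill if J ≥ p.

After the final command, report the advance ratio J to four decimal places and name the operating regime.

J = 0.0435, regime = climb

set_propeller: D = 2.477 m, P = 3.051 m (p = P/D = 1.231732); state ← (V=0, rpm=0)
throttle_to(4621): rpm ← 4621
set_airspeed(15.44): V ← 15.44 m/s
adjust_airspeed(-7.14): V ← 15.44 -7.14 = 8.3 m/s
final state: V = 8.3 m/s, rpm = 4621 → n = rpm/60 = 77.016667 rev/s
J = V / (n·D) = 8.3 / (77.016667 × 2.477) = 0.043508
regime bands: climb J<0.6159 | cruise [0.6159, 1.2317) | windmill J≥1.2317
J = 0.0435 → climb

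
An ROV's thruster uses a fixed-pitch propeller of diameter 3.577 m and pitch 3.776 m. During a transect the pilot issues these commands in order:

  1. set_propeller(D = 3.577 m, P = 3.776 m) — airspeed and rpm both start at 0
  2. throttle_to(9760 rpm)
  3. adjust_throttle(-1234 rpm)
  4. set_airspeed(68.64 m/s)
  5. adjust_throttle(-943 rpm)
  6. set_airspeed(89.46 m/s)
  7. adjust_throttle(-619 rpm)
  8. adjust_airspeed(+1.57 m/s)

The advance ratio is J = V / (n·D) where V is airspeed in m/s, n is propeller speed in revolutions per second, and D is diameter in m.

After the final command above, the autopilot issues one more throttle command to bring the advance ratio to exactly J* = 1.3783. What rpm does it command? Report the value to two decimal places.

rpm = 1107.83

set_propeller: D = 3.577 m, P = 3.776 m (p = P/D = 1.055633); state ← (V=0, rpm=0)
throttle_to(9760): rpm ← 9760
adjust_throttle(-1234): rpm ← 9760 -1234 = 8526
set_airspeed(68.64): V ← 68.64 m/s
adjust_throttle(-943): rpm ← 8526 -943 = 7583
set_airspeed(89.46): V ← 89.46 m/s
adjust_throttle(-619): rpm ← 7583 -619 = 6964
adjust_airspeed(+1.57): V ← 89.46 +1.57 = 91.03 m/s
final state: V = 91.03 m/s, rpm = 6964 → n = rpm/60 = 116.066667 rev/s
target J* = 1.3783; solve J* = V/(n·D) for n: n = V/(J*·D) = 91.03/(1.3783 × 3.577) = 18.463832 rev/s
rpm = 60·n = 1107.829937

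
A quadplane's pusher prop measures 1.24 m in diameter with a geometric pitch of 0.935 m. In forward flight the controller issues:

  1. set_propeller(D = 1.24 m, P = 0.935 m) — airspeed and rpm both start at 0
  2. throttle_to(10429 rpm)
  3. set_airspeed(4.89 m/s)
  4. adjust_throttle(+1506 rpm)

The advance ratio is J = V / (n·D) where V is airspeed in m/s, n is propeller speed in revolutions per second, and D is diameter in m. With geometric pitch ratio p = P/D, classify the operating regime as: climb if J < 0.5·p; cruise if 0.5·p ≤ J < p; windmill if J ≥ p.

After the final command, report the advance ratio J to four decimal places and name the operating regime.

set_propeller: D = 1.24 m, P = 0.935 m (p = P/D = 0.754032); state ← (V=0, rpm=0)
throttle_to(10429): rpm ← 10429
set_airspeed(4.89): V ← 4.89 m/s
adjust_throttle(+1506): rpm ← 10429 +1506 = 11935
final state: V = 4.89 m/s, rpm = 11935 → n = rpm/60 = 198.916667 rev/s
J = V / (n·D) = 4.89 / (198.916667 × 1.24) = 0.019825
regime bands: climb J<0.3770 | cruise [0.3770, 0.7540) | windmill J≥0.7540
J = 0.0198 → climb

J = 0.0198, regime = climb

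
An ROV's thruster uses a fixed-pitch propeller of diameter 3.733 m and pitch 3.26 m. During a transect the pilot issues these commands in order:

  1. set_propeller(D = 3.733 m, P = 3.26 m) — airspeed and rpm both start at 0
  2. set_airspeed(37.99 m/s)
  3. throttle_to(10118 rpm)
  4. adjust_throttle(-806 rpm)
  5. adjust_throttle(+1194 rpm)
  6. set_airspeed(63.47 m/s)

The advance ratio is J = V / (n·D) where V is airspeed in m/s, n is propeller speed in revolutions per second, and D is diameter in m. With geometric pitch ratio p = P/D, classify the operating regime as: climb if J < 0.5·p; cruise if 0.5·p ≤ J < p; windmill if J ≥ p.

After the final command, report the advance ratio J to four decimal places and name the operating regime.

J = 0.0971, regime = climb

set_propeller: D = 3.733 m, P = 3.26 m (p = P/D = 0.873292); state ← (V=0, rpm=0)
set_airspeed(37.99): V ← 37.99 m/s
throttle_to(10118): rpm ← 10118
adjust_throttle(-806): rpm ← 10118 -806 = 9312
adjust_throttle(+1194): rpm ← 9312 +1194 = 10506
set_airspeed(63.47): V ← 63.47 m/s
final state: V = 63.47 m/s, rpm = 10506 → n = rpm/60 = 175.100000 rev/s
J = V / (n·D) = 63.47 / (175.100000 × 3.733) = 0.097101
regime bands: climb J<0.4366 | cruise [0.4366, 0.8733) | windmill J≥0.8733
J = 0.0971 → climb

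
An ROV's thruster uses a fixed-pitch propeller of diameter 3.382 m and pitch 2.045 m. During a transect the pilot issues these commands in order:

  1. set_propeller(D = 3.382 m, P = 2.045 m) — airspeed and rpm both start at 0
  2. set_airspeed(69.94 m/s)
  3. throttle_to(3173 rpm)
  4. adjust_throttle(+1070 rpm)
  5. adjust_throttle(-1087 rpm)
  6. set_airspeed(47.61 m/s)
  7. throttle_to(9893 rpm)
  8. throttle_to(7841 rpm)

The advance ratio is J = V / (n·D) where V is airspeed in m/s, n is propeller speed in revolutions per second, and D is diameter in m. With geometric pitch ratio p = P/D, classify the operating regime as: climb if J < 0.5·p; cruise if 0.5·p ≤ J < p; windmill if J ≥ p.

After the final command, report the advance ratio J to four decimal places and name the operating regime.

set_propeller: D = 3.382 m, P = 2.045 m (p = P/D = 0.604672); state ← (V=0, rpm=0)
set_airspeed(69.94): V ← 69.94 m/s
throttle_to(3173): rpm ← 3173
adjust_throttle(+1070): rpm ← 3173 +1070 = 4243
adjust_throttle(-1087): rpm ← 4243 -1087 = 3156
set_airspeed(47.61): V ← 47.61 m/s
throttle_to(9893): rpm ← 9893
throttle_to(7841): rpm ← 7841
final state: V = 47.61 m/s, rpm = 7841 → n = rpm/60 = 130.683333 rev/s
J = V / (n·D) = 47.61 / (130.683333 × 3.382) = 0.107722
regime bands: climb J<0.3023 | cruise [0.3023, 0.6047) | windmill J≥0.6047
J = 0.1077 → climb

J = 0.1077, regime = climb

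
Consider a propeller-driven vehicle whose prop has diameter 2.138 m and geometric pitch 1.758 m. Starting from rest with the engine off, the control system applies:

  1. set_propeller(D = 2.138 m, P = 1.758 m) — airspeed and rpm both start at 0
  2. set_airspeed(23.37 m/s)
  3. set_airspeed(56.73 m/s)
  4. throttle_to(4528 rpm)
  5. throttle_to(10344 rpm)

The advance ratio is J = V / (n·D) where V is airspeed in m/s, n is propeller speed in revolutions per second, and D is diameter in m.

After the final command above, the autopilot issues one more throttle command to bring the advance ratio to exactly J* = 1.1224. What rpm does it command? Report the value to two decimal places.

rpm = 1418.43

set_propeller: D = 2.138 m, P = 1.758 m (p = P/D = 0.822264); state ← (V=0, rpm=0)
set_airspeed(23.37): V ← 23.37 m/s
set_airspeed(56.73): V ← 56.73 m/s
throttle_to(4528): rpm ← 4528
throttle_to(10344): rpm ← 10344
final state: V = 56.73 m/s, rpm = 10344 → n = rpm/60 = 172.400000 rev/s
target J* = 1.1224; solve J* = V/(n·D) for n: n = V/(J*·D) = 56.73/(1.1224 × 2.138) = 23.640542 rev/s
rpm = 60·n = 1418.432505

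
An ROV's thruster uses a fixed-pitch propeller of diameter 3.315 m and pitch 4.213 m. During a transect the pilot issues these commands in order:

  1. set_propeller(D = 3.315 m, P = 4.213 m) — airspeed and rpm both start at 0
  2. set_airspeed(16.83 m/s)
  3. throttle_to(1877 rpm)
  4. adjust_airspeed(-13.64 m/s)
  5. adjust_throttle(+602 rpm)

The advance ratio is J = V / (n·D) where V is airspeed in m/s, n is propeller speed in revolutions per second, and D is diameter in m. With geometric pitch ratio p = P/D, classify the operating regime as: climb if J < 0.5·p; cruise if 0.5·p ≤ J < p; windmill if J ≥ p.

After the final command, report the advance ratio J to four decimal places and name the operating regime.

J = 0.0233, regime = climb

set_propeller: D = 3.315 m, P = 4.213 m (p = P/D = 1.270890); state ← (V=0, rpm=0)
set_airspeed(16.83): V ← 16.83 m/s
throttle_to(1877): rpm ← 1877
adjust_airspeed(-13.64): V ← 16.83 -13.64 = 3.19 m/s
adjust_throttle(+602): rpm ← 1877 +602 = 2479
final state: V = 3.19 m/s, rpm = 2479 → n = rpm/60 = 41.316667 rev/s
J = V / (n·D) = 3.19 / (41.316667 × 3.315) = 0.023291
regime bands: climb J<0.6354 | cruise [0.6354, 1.2709) | windmill J≥1.2709
J = 0.0233 → climb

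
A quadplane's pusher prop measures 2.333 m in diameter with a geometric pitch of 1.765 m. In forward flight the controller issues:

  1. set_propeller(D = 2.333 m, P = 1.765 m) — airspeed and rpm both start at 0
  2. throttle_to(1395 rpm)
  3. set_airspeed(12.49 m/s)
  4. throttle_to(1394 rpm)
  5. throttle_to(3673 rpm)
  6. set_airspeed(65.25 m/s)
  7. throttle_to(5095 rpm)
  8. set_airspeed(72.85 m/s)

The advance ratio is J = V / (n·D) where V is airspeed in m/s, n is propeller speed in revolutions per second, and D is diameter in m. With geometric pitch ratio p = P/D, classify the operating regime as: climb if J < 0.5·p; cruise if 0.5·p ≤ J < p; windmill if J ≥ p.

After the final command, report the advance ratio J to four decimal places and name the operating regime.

set_propeller: D = 2.333 m, P = 1.765 m (p = P/D = 0.756537); state ← (V=0, rpm=0)
throttle_to(1395): rpm ← 1395
set_airspeed(12.49): V ← 12.49 m/s
throttle_to(1394): rpm ← 1394
throttle_to(3673): rpm ← 3673
set_airspeed(65.25): V ← 65.25 m/s
throttle_to(5095): rpm ← 5095
set_airspeed(72.85): V ← 72.85 m/s
final state: V = 72.85 m/s, rpm = 5095 → n = rpm/60 = 84.916667 rev/s
J = V / (n·D) = 72.85 / (84.916667 × 2.333) = 0.367724
regime bands: climb J<0.3783 | cruise [0.3783, 0.7565) | windmill J≥0.7565
J = 0.3677 → climb

J = 0.3677, regime = climb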